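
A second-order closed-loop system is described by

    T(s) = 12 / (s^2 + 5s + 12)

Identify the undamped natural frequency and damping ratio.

ωₙ ≈ 3.464 rad/s, ζ ≈ 0.7217

Compare the denominator to the standard form s^2 + 2ζωₙs + ωₙ².
ωₙ² = 12, so ωₙ = √12 ≈ 3.464 rad/s.
2ζωₙ = 5, so ζ = 5/(2·√12) ≈ 0.7217.
With ζ = 0.7217 the response is underdamped.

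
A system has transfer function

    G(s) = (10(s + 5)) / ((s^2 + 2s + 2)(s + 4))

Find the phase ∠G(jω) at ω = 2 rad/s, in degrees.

∠G(j2) ≈ -121.3°

At s = j2: numerator = 50 + j20, denominator = -16 + j12.
∠G = ∠num − ∠den = 21.801° − (143.13°) = -121.3°.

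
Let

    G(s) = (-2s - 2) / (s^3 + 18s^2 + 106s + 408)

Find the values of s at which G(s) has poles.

s = -3 ± 5j, -12

The poles are the roots of the denominator s^3 + 18s^2 + 106s + 408 = 0.
Trying s = -12: the polynomial evaluates to 0, so (s + 12) is a factor.
Dividing out leaves s^2 + 6s + 34 = 0.
The quadratic formula then gives s = -3 ± 5j.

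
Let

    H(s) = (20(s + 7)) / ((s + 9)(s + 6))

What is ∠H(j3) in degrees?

At s = j3: numerator = 140 + j60, denominator = 45 + j45.
∠H = ∠num − ∠den = 23.199° − (45°) = -21.80°.

∠H(j3) ≈ -21.80°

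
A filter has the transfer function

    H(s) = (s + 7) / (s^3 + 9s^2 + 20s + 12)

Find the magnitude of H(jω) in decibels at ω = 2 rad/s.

Substitute s = j2: numerator = 7 + j2, denominator = -24 + j32.
|H(j2)| = |7 + j2| / |-24 + j32| = 7.2801 / 40 ≈ 0.1820.
In decibels: 20·log₁₀(0.1820) ≈ -14.8 dB.

|H(j2)|_dB ≈ -14.8 dB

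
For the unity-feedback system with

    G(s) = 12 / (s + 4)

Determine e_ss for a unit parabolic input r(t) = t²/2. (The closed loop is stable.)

e_ss = ∞

G(s) has no poles at the origin.
This is a Type 0 system; Ka = lim_{s→0} s^2·G(s) = 0, so the steady-state error for a parabola input is infinite.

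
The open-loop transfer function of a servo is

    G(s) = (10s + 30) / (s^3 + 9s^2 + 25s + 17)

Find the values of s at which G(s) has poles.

The poles are the roots of the denominator s^3 + 9s^2 + 25s + 17 = 0.
Trying s = -1: the polynomial evaluates to 0, so (s + 1) is a factor.
Dividing out leaves s^2 + 8s + 17 = 0.
The quadratic formula then gives s = -4 ± 1j.

s = -4 ± j, -1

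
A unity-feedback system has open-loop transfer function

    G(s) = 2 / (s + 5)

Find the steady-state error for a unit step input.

e_ss = 0.7143

G(s) has no poles at the origin.
This is a Type 0 system. Kp = lim_{s→0} G(s) = 2/5.
e_ss = 1/(1 + Kp) = 1/(1 + 2/5) = 5/7 ≈ 0.7143.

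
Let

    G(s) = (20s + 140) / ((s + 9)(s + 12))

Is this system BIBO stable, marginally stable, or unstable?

The poles can be read from the denominator factors: s = -9, -12.
Since all poles lie strictly in the left half-plane, the system is stable.

stable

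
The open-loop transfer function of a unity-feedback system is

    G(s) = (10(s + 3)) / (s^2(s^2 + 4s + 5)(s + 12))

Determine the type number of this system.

The denominator has 2 factors of s at the origin (free integrators), so this is a Type 2 system.

Type 2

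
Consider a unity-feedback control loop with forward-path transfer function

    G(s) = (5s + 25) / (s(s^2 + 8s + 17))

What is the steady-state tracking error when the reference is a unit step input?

e_ss = 0

G(s) has one pole at the origin.
This is a Type 1 system; for a step input the steady-state error is zero.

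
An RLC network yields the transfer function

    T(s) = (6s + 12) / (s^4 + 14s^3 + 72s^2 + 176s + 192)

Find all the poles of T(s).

The poles are the roots of the denominator s^4 + 14s^3 + 72s^2 + 176s + 192 = 0.
Trying s = -4: the polynomial evaluates to 0, so (s + 4) is a factor.
Dividing out leaves s^3 + 10s^2 + 32s + 48 = 0.
This factors further as (s^2 + 4s + 8)(s + 6) = 0.

s = -2 ± 2j, -4, -6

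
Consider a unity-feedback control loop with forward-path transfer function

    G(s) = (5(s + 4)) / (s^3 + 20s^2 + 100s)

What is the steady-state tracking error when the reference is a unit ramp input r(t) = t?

e_ss = 5

G(s) has one pole at the origin.
This is a Type 1 system. Kv = lim_{s→0} s·G(s) = 20/100 = 1/5.
e_ss = 1/Kv = 1/(1/5) = 5.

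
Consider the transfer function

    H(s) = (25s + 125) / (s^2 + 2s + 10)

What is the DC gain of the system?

H(0) = 25/2 ≈ 12.50

Set s = 0: H(0) = (125) / (10) = 25/2.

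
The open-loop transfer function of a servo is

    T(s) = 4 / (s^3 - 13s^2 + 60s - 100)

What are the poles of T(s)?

s = 4 + 2j, 4 - 2j, 5

The poles are the roots of the denominator s^3 - 13s^2 + 60s - 100 = 0.
Trying s = 5: the polynomial evaluates to 0, so (s - 5) is a factor.
Dividing out leaves s^2 - 8s + 20 = 0.
The quadratic formula then gives s = 4 ± 2j.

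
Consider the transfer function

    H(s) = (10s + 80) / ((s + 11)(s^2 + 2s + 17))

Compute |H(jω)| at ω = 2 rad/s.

|H(j2)| ≈ 0.5423

Substitute s = j2: numerator = 80 + j20, denominator = 135 + j70.
|H(j2)| = |80 + j20| / |135 + j70| = 82.462 / 152.07 ≈ 0.5423.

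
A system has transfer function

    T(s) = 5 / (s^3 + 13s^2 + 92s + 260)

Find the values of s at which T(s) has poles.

s = -4 + 6j, -4 - 6j, -5

The poles are the roots of the denominator s^3 + 13s^2 + 92s + 260 = 0.
Trying s = -5: the polynomial evaluates to 0, so (s + 5) is a factor.
Dividing out leaves s^2 + 8s + 52 = 0.
The quadratic formula then gives s = -4 ± 6j.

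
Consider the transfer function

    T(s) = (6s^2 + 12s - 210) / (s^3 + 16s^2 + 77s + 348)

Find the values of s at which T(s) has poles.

The poles are the roots of the denominator s^3 + 16s^2 + 77s + 348 = 0.
Trying s = -12: the polynomial evaluates to 0, so (s + 12) is a factor.
Dividing out leaves s^2 + 4s + 29 = 0.
The quadratic formula then gives s = -2 ± 5j.

s = -2 ± 5j, -12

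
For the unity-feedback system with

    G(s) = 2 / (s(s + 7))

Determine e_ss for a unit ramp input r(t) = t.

e_ss = 3.500

G(s) has one pole at the origin.
This is a Type 1 system. Kv = lim_{s→0} s·G(s) = 2/7.
e_ss = 1/Kv = 1/(2/7) = 7/2 ≈ 3.500.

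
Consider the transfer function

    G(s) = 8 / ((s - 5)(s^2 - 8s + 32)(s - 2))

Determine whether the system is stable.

The poles can be read from the denominator factors: s = 5, 4 + 4j, 4 - 4j, 2.
Since the pole(s) at s = 5, 4 ± 4j, 2 lie in the right half-plane, the system is unstable.

unstable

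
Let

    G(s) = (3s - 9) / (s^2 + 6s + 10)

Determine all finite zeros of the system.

Set the numerator to zero: 3s - 9 = 0, i.e. 3·(s - 3) = 0.
So s = 3.

s = 3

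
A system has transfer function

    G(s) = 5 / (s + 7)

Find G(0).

G(0) = 5/7 ≈ 0.7143

Set s = 0: G(0) = (5) / (7) = 5/7.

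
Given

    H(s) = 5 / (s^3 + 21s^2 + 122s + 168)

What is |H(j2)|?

Substitute s = j2: numerator = 5, denominator = 84 + j236.
|H(j2)| = |5| / |84 + j236| = 5 / 250.50 ≈ 0.01996.

|H(j2)| ≈ 0.01996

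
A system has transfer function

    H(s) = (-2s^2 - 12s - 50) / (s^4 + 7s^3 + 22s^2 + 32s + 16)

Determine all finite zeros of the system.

Set the numerator to zero: -2s^2 - 12s - 50 = 0, i.e. -2·(s^2 + 6s + 25) = 0.
Factoring: (s^2 + 6s + 25) = 0.

s = -3 ± 4j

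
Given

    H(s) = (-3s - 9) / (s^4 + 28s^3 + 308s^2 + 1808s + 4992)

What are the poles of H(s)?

s = -4 + 6j, -4 - 6j, -8, -12

The poles are the roots of the denominator s^4 + 28s^3 + 308s^2 + 1808s + 4992 = 0.
Trying s = -8: the polynomial evaluates to 0, so (s + 8) is a factor.
Dividing out leaves s^3 + 20s^2 + 148s + 624 = 0.
This factors further as (s^2 + 8s + 52)(s + 12) = 0.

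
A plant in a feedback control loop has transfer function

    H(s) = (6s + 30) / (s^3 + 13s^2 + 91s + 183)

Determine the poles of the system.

s = -5 + 6j, -5 - 6j, -3

The poles are the roots of the denominator s^3 + 13s^2 + 91s + 183 = 0.
Trying s = -3: the polynomial evaluates to 0, so (s + 3) is a factor.
Dividing out leaves s^2 + 10s + 61 = 0.
The quadratic formula then gives s = -5 ± 6j.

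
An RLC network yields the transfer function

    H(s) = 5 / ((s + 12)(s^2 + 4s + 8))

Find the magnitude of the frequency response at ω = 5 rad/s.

|H(j5)| ≈ 0.01465

Substitute s = j5: numerator = 5, denominator = -304 + j155.
|H(j5)| = |5| / |-304 + j155| = 5 / 341.23 ≈ 0.01465.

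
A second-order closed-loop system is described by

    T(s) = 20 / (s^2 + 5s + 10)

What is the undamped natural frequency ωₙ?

Compare the denominator to the standard form s^2 + 2ζωₙs + ωₙ².
ωₙ² = 10, so ωₙ = √10 ≈ 3.162 rad/s.

ωₙ ≈ 3.162 rad/s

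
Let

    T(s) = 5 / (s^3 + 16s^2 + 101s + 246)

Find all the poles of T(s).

s = -5 + 4j, -5 - 4j, -6

The poles are the roots of the denominator s^3 + 16s^2 + 101s + 246 = 0.
Trying s = -6: the polynomial evaluates to 0, so (s + 6) is a factor.
Dividing out leaves s^2 + 10s + 41 = 0.
The quadratic formula then gives s = -5 ± 4j.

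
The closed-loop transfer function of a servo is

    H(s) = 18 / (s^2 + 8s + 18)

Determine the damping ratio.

Compare the denominator to the standard form s^2 + 2ζωₙs + ωₙ².
ωₙ² = 18, so ωₙ = √18 ≈ 4.243 rad/s.
2ζωₙ = 8, so ζ = 8/(2·√18) ≈ 0.9428.
With ζ = 0.9428 the response is underdamped.

ζ ≈ 0.9428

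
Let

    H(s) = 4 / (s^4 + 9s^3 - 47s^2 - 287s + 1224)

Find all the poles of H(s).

s = 4 + j, 4 - j, -8, -9

The poles are the roots of the denominator s^4 + 9s^3 - 47s^2 - 287s + 1224 = 0.
Trying s = -8: the polynomial evaluates to 0, so (s + 8) is a factor.
Dividing out leaves s^3 + s^2 - 55s + 153 = 0.
This factors further as (s^2 - 8s + 17)(s + 9) = 0.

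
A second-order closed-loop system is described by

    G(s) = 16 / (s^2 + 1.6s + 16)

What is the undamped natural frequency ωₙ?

ωₙ = 4 rad/s

Compare the denominator to the standard form s^2 + 2ζωₙs + ωₙ².
ωₙ² = 16, so ωₙ = 4 rad/s.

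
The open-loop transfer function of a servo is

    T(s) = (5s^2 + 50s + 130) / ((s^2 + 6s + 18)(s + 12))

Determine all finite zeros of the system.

s = -5 + j, -5 - j

Set the numerator to zero: 5s^2 + 50s + 130 = 0, i.e. 5·(s^2 + 10s + 26) = 0.
Factoring: (s^2 + 10s + 26) = 0.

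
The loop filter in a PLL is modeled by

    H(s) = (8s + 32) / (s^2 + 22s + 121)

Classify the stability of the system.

The denominator s^2 + 22s + 121 factors as (s + 11)^2, giving poles at s = -11, -11.
Since all poles lie strictly in the left half-plane, the system is stable.

stable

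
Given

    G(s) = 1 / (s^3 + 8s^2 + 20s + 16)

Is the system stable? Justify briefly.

stable

The denominator s^3 + 8s^2 + 20s + 16 factors as (s + 2)^2(s + 4), giving poles at s = -2, -2, -4.
Since all poles lie strictly in the left half-plane, the system is stable.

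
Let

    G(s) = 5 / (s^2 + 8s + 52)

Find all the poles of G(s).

The poles are the roots of the denominator s^2 + 8s + 52 = 0.
Using the quadratic formula: s = (-8 ± √(-144))/2 = -4 ± 6j.

s = -4 ± 6j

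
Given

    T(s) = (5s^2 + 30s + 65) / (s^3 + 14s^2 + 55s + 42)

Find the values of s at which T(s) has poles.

s = -1, -6, -7

The poles are the roots of the denominator s^3 + 14s^2 + 55s + 42 = 0.
Trying s = -1: the polynomial evaluates to 0, so (s + 1) is a factor.
Dividing out leaves s^2 + 13s + 42 = 0.
Factoring the quadratic: (s + 6)(s + 7) = 0.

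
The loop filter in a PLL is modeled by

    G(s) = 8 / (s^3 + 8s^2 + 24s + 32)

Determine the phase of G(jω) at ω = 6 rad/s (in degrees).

At s = j6: numerator = 8, denominator = -256 - j72.
∠G = ∠num − ∠den = 0° − (-164.29°) = 164.3°.

∠G(j6) ≈ 164.3°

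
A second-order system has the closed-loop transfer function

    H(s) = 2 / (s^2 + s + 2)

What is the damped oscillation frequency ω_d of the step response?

ω_d ≈ 1.323 rad/s

Comparing s^2 + s + 2 to s^2 + 2ζωₙs + ωₙ²: ωₙ = √2 ≈ 1.414 rad/s and ζ = 1/(2·√2) ≈ 0.3536.
ζωₙ = 1/2 = 0.5, so ω_d = ωₙ√(1−ζ²) = √(ωₙ² − (ζωₙ)²) = √(2 − 0.5²) = √1.75 ≈ 1.323 rad/s.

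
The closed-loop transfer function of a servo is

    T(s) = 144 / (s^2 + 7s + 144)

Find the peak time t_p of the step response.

Comparing s^2 + 7s + 144 to s^2 + 2ζωₙs + ωₙ²: ωₙ = 12 rad/s and ζ = 7/(2·12) ≈ 0.2917.
ζωₙ = 7/2 = 3.5, so ω_d = ωₙ√(1−ζ²) = √(ωₙ² − (ζωₙ)²) = √(144 − 3.5²) = √131.75 ≈ 11.48 rad/s.
t_p = π/ω_d = π/11.48 ≈ 0.2737 s.

t_p ≈ 0.2737 s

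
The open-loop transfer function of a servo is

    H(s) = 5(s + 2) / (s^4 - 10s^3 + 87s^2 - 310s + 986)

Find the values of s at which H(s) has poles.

The poles are the roots of the denominator s^4 - 10s^3 + 87s^2 - 310s + 986 = 0.
No real roots exist; factor into two real quadratics: (s^2 - 6s + 34)(s^2 - 4s + 29) = 0.
Each quadratic gives a conjugate pair via the quadratic formula.

s = 3 + 5j, 3 - 5j, 2 + 5j, 2 - 5j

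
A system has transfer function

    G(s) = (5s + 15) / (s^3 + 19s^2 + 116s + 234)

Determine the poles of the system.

The poles are the roots of the denominator s^3 + 19s^2 + 116s + 234 = 0.
Trying s = -9: the polynomial evaluates to 0, so (s + 9) is a factor.
Dividing out leaves s^2 + 10s + 26 = 0.
The quadratic formula then gives s = -5 ± 1j.

s = -5 + j, -5 - j, -9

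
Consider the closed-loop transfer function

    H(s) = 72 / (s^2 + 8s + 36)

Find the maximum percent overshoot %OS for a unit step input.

%OS ≈ 6.02%

Comparing s^2 + 8s + 36 to s^2 + 2ζωₙs + ωₙ²: ωₙ = 6 rad/s and ζ = 8/(2·6) ≈ 0.6667.
%OS = 100·exp(−πζ/√(1−ζ²)) = 100·exp(−π·0.6667/√(1−0.6667²)) ≈ 6.02%.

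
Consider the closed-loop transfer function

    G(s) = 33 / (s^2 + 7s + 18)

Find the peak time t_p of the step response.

t_p ≈ 1.310 s

Comparing s^2 + 7s + 18 to s^2 + 2ζωₙs + ωₙ²: ωₙ = √18 ≈ 4.243 rad/s and ζ = 7/(2·√18) ≈ 0.8250.
ζωₙ = 7/2 = 3.5, so ω_d = ωₙ√(1−ζ²) = √(ωₙ² − (ζωₙ)²) = √(18 − 3.5²) = √5.75 ≈ 2.398 rad/s.
t_p = π/ω_d = π/2.398 ≈ 1.310 s.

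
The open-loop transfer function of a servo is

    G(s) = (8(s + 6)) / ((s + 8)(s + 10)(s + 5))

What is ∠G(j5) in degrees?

At s = j5: numerator = 48 + j40, denominator = -175 + j725.
∠G = ∠num − ∠den = 39.806° − (103.57°) = -63.76°.

∠G(j5) ≈ -63.76°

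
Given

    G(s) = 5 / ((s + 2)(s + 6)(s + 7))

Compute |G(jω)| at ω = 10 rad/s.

Substitute s = j10: numerator = 5, denominator = -1416 - j320.
|G(j10)| = |5| / |-1416 - j320| = 5 / 1451.7 ≈ 0.003444.

|G(j10)| ≈ 0.003444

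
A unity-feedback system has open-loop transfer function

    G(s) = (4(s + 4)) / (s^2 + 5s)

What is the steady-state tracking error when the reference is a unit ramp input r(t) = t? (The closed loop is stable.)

e_ss = 0.3125

G(s) has one pole at the origin.
This is a Type 1 system. Kv = lim_{s→0} s·G(s) = 16/5.
e_ss = 1/Kv = 1/(16/5) = 5/16 ≈ 0.3125.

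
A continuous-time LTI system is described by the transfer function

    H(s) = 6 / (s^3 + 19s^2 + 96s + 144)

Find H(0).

H(0) = 1/24 ≈ 0.04167

Set s = 0: H(0) = (6) / (144) = 1/24.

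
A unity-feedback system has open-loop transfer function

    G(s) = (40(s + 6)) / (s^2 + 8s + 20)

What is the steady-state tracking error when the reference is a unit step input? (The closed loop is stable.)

G(s) has no poles at the origin.
This is a Type 0 system. Kp = lim_{s→0} G(s) = 240/20 = 12.
e_ss = 1/(1 + Kp) = 1/(1 + 12) = 1/13 ≈ 0.07692.

e_ss = 0.07692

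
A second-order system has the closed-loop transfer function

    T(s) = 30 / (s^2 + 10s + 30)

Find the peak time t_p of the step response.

Comparing s^2 + 10s + 30 to s^2 + 2ζωₙs + ωₙ²: ωₙ = √30 ≈ 5.477 rad/s and ζ = 10/(2·√30) ≈ 0.9129.
ζωₙ = 10/2 = 5, so ω_d = ωₙ√(1−ζ²) = √(ωₙ² − (ζωₙ)²) = √(30 − 5²) = √5 ≈ 2.236 rad/s.
t_p = π/ω_d = π/2.236 ≈ 1.405 s.

t_p ≈ 1.405 s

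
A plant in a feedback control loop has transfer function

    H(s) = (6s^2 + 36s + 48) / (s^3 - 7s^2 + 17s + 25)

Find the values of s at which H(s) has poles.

s = 4 ± 3j, -1

The poles are the roots of the denominator s^3 - 7s^2 + 17s + 25 = 0.
Trying s = -1: the polynomial evaluates to 0, so (s + 1) is a factor.
Dividing out leaves s^2 - 8s + 25 = 0.
The quadratic formula then gives s = 4 ± 3j.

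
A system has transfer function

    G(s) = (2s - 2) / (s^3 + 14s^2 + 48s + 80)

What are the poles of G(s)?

The poles are the roots of the denominator s^3 + 14s^2 + 48s + 80 = 0.
Trying s = -10: the polynomial evaluates to 0, so (s + 10) is a factor.
Dividing out leaves s^2 + 4s + 8 = 0.
The quadratic formula then gives s = -2 ± 2j.

s = -2 + 2j, -2 - 2j, -10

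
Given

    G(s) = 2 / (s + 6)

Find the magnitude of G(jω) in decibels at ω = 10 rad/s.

|G(j10)|_dB ≈ -15.3 dB

Substitute s = j10: numerator = 2, denominator = 6 + j10.
|G(j10)| = |2| / |6 + j10| = 2 / 11.662 ≈ 0.1715.
In decibels: 20·log₁₀(0.1715) ≈ -15.3 dB.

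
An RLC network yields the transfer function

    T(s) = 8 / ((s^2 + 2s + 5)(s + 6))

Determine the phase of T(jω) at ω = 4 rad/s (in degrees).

∠T(j4) ≈ -177.7°

At s = j4: numerator = 8, denominator = -98 + j4.
∠T = ∠num − ∠den = 0° − (177.66°) = -177.7°.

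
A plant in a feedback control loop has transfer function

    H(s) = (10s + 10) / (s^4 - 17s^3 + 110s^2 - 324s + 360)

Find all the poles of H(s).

The poles are the roots of the denominator s^4 - 17s^3 + 110s^2 - 324s + 360 = 0.
Trying s = 3: the polynomial evaluates to 0, so (s - 3) is a factor.
Dividing out leaves s^3 - 14s^2 + 68s - 120 = 0.
This factors further as (s^2 - 8s + 20)(s - 6) = 0.

s = 4 ± 2j, 3, 6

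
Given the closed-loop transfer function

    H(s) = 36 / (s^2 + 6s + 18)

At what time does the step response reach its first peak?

Comparing s^2 + 6s + 18 to s^2 + 2ζωₙs + ωₙ²: ωₙ = √18 ≈ 4.243 rad/s and ζ = 6/(2·√18) ≈ 0.7071.
ζωₙ = 6/2 = 3, so ω_d = ωₙ√(1−ζ²) = √(ωₙ² − (ζωₙ)²) = √(18 − 3²) = √9 = 3 rad/s.
t_p = π/ω_d = π/3 ≈ 1.047 s.

t_p ≈ 1.047 s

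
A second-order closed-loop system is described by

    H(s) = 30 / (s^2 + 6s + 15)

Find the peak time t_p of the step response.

t_p ≈ 1.283 s

Comparing s^2 + 6s + 15 to s^2 + 2ζωₙs + ωₙ²: ωₙ = √15 ≈ 3.873 rad/s and ζ = 6/(2·√15) ≈ 0.7746.
ζωₙ = 6/2 = 3, so ω_d = ωₙ√(1−ζ²) = √(ωₙ² − (ζωₙ)²) = √(15 − 3²) = √6 ≈ 2.449 rad/s.
t_p = π/ω_d = π/2.449 ≈ 1.283 s.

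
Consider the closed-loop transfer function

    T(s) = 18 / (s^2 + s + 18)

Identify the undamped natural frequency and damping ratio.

Compare the denominator to the standard form s^2 + 2ζωₙs + ωₙ².
ωₙ² = 18, so ωₙ = √18 ≈ 4.243 rad/s.
2ζωₙ = 1, so ζ = 1/(2·√18) ≈ 0.1179.

ωₙ ≈ 4.243 rad/s, ζ ≈ 0.1179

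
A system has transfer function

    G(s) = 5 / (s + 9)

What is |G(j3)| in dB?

|G(j3)|_dB ≈ -5.56 dB

Substitute s = j3: numerator = 5, denominator = 9 + j3.
|G(j3)| = |5| / |9 + j3| = 5 / 9.4868 ≈ 0.5270.
In decibels: 20·log₁₀(0.5270) ≈ -5.56 dB.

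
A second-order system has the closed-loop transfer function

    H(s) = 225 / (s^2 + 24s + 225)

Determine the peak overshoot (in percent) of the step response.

Comparing s^2 + 24s + 225 to s^2 + 2ζωₙs + ωₙ²: ωₙ = 15 rad/s and ζ = 24/(2·15) = 0.8.
%OS = 100·exp(−πζ/√(1−ζ²)) = 100·exp(−π·0.8/√(1−0.8²)) ≈ 1.52%.

%OS ≈ 1.52%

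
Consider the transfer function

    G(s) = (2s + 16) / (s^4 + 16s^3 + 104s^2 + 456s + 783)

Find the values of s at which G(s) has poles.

s = -2 ± 5j, -3, -9

The poles are the roots of the denominator s^4 + 16s^3 + 104s^2 + 456s + 783 = 0.
Trying s = -3: the polynomial evaluates to 0, so (s + 3) is a factor.
Dividing out leaves s^3 + 13s^2 + 65s + 261 = 0.
This factors further as (s^2 + 4s + 29)(s + 9) = 0.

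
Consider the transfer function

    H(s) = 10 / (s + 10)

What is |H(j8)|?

|H(j8)| ≈ 0.7809

Substitute s = j8: numerator = 10, denominator = 10 + j8.
|H(j8)| = |10| / |10 + j8| = 10 / 12.806 ≈ 0.7809.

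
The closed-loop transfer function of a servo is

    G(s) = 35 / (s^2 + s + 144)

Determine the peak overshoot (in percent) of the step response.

%OS ≈ 87.7%

Comparing s^2 + s + 144 to s^2 + 2ζωₙs + ωₙ²: ωₙ = 12 rad/s and ζ = 1/(2·12) ≈ 0.04167.
%OS = 100·exp(−πζ/√(1−ζ²)) = 100·exp(−π·0.04167/√(1−0.04167²)) ≈ 87.7%.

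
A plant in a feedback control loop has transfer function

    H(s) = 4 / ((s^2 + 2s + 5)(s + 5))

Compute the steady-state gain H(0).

At s = 0 each factor (s + a) contributes a and each (s^2 + bs + c) contributes c.
H(0) = 4·1 / ((5) · (5)) = 4/25 = 4/25.

H(0) = 4/25 ≈ 0.1600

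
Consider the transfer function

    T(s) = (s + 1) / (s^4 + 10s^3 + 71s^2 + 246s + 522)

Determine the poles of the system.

The poles are the roots of the denominator s^4 + 10s^3 + 71s^2 + 246s + 522 = 0.
No real roots exist; factor into two real quadratics: (s^2 + 6s + 18)(s^2 + 4s + 29) = 0.
Each quadratic gives a conjugate pair via the quadratic formula.

s = -3 + 3j, -3 - 3j, -2 + 5j, -2 - 5j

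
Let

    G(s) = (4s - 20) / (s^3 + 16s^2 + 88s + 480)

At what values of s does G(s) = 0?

Set the numerator to zero: 4s - 20 = 0, i.e. 4·(s - 5) = 0.
So s = 5.

s = 5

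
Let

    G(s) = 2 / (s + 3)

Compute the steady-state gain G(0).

Set s = 0: G(0) = (2) / (3) = 2/3.

G(0) = 2/3 ≈ 0.6667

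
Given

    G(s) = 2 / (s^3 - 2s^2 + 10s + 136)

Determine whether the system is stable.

unstable

The denominator s^3 - 2s^2 + 10s + 136 factors as (s + 4)(s^2 - 6s + 34), giving poles at s = -4, 3 ± 5j.
Since the pole(s) at s = 3 ± 5j lie in the right half-plane, the system is unstable.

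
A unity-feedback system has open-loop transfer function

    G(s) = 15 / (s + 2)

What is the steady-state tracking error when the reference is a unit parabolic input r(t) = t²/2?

e_ss = ∞

G(s) has no poles at the origin.
This is a Type 0 system; Ka = lim_{s→0} s^2·G(s) = 0, so the steady-state error for a parabola input is infinite.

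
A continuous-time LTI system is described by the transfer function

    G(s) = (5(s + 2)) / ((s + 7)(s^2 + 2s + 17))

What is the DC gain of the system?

At s = 0 each factor (s + a) contributes a and each (s^2 + bs + c) contributes c.
G(0) = 5·(2) / ((7) · (17)) = 10/119 = 10/119.

G(0) = 10/119 ≈ 0.08403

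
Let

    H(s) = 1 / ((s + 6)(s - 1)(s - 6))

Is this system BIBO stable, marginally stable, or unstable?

The poles can be read from the denominator factors: s = -6, 1, 6.
Since the pole(s) at s = 1, 6 lie in the right half-plane, the system is unstable.

unstable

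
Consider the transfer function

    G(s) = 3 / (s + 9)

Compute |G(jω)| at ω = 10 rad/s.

Substitute s = j10: numerator = 3, denominator = 9 + j10.
|G(j10)| = |3| / |9 + j10| = 3 / 13.454 ≈ 0.2230.

|G(j10)| ≈ 0.2230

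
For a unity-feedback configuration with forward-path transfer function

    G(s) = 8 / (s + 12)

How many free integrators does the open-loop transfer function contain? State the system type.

Type 0

The denominator has no factor of s at the origin — no free integrator — so this is a Type 0 system.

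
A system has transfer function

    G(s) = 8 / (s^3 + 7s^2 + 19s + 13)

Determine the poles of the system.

s = -3 ± 2j, -1

The poles are the roots of the denominator s^3 + 7s^2 + 19s + 13 = 0.
Trying s = -1: the polynomial evaluates to 0, so (s + 1) is a factor.
Dividing out leaves s^2 + 6s + 13 = 0.
The quadratic formula then gives s = -3 ± 2j.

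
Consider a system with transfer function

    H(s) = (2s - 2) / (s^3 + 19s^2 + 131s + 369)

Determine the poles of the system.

s = -5 + 4j, -5 - 4j, -9

The poles are the roots of the denominator s^3 + 19s^2 + 131s + 369 = 0.
Trying s = -9: the polynomial evaluates to 0, so (s + 9) is a factor.
Dividing out leaves s^2 + 10s + 41 = 0.
The quadratic formula then gives s = -5 ± 4j.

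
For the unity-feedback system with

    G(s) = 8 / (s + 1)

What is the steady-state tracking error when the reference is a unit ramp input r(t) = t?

G(s) has no poles at the origin.
This is a Type 0 system; Kv = lim_{s→0} s·G(s) = 0, so the steady-state error for a ramp input is infinite.

e_ss = ∞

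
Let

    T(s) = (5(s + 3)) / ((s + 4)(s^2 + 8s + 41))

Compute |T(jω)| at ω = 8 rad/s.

|T(j8)| ≈ 0.07023

Substitute s = j8: numerator = 15 + j40, denominator = -604 + j72.
|T(j8)| = |15 + j40| / |-604 + j72| = 42.720 / 608.28 ≈ 0.07023.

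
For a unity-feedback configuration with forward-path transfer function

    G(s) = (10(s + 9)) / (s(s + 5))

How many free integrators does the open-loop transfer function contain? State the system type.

The denominator has 1 factor of s at the origin (free integrator), so this is a Type 1 system.

Type 1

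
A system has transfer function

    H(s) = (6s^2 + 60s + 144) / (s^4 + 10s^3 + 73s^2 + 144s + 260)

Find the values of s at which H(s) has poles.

The poles are the roots of the denominator s^4 + 10s^3 + 73s^2 + 144s + 260 = 0.
No real roots exist; factor into two real quadratics: (s^2 + 8s + 52)(s^2 + 2s + 5) = 0.
Each quadratic gives a conjugate pair via the quadratic formula.

s = -4 + 6j, -4 - 6j, -1 + 2j, -1 - 2j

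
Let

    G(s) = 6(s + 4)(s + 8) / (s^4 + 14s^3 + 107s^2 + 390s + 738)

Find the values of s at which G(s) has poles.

The poles are the roots of the denominator s^4 + 14s^3 + 107s^2 + 390s + 738 = 0.
No real roots exist; factor into two real quadratics: (s^2 + 6s + 18)(s^2 + 8s + 41) = 0.
Each quadratic gives a conjugate pair via the quadratic formula.

s = -3 ± 3j, -4 ± 5j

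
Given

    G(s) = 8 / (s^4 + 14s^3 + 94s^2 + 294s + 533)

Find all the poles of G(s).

s = -5 + 4j, -5 - 4j, -2 + 3j, -2 - 3j

The poles are the roots of the denominator s^4 + 14s^3 + 94s^2 + 294s + 533 = 0.
No real roots exist; factor into two real quadratics: (s^2 + 10s + 41)(s^2 + 4s + 13) = 0.
Each quadratic gives a conjugate pair via the quadratic formula.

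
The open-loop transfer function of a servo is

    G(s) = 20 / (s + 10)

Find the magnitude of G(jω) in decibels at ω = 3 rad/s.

|G(j3)|_dB ≈ 5.65 dB

Substitute s = j3: numerator = 20, denominator = 10 + j3.
|G(j3)| = |20| / |10 + j3| = 20 / 10.440 ≈ 1.916.
In decibels: 20·log₁₀(1.916) ≈ 5.65 dB.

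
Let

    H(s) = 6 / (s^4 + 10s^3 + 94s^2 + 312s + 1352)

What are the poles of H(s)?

s = -1 + 5j, -1 - 5j, -4 + 6j, -4 - 6j

The poles are the roots of the denominator s^4 + 10s^3 + 94s^2 + 312s + 1352 = 0.
No real roots exist; factor into two real quadratics: (s^2 + 2s + 26)(s^2 + 8s + 52) = 0.
Each quadratic gives a conjugate pair via the quadratic formula.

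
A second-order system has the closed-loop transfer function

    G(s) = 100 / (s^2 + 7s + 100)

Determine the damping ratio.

ζ = 0.35

Compare the denominator to the standard form s^2 + 2ζωₙs + ωₙ².
ωₙ² = 100, so ωₙ = 10 rad/s.
2ζωₙ = 7, so ζ = 7/(2·10) = 0.35.
With ζ = 0.35 the response is underdamped.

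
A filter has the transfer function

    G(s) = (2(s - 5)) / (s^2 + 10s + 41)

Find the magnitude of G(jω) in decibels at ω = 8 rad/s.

Substitute s = j8: numerator = -10 + j16, denominator = -23 + j80.
|G(j8)| = |-10 + j16| / |-23 + j80| = 18.868 / 83.241 ≈ 0.2267.
In decibels: 20·log₁₀(0.2267) ≈ -12.9 dB.

|G(j8)|_dB ≈ -12.9 dB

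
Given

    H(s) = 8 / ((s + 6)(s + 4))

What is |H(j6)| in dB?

Substitute s = j6: numerator = 8, denominator = -12 + j60.
|H(j6)| = |8| / |-12 + j60| = 8 / 61.188 ≈ 0.1307.
In decibels: 20·log₁₀(0.1307) ≈ -17.7 dB.

|H(j6)|_dB ≈ -17.7 dB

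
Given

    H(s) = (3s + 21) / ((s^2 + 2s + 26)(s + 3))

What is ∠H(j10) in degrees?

At s = j10: numerator = 21 + j30, denominator = -422 - j680.
∠H = ∠num − ∠den = 55.008° − (-121.82°) = 176.8°.

∠H(j10) ≈ 176.8°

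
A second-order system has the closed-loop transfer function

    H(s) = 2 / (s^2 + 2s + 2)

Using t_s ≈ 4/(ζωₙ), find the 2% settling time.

Comparing s^2 + 2s + 2 to s^2 + 2ζωₙs + ωₙ²: ωₙ = √2 ≈ 1.414 rad/s and ζ = 2/(2·√2) ≈ 0.7071.
ζωₙ = 2/2 = 1, so t_s ≈ 4/(ζωₙ) = 4/1 = 4 s.

t_s ≈ 4 s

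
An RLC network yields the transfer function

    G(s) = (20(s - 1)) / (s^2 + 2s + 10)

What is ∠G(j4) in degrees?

At s = j4: numerator = -20 + j80, denominator = -6 + j8.
∠G = ∠num − ∠den = 104.04° − (126.87°) = -22.83°.

∠G(j4) ≈ -22.83°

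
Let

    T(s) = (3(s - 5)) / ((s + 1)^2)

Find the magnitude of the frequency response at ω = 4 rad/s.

Substitute s = j4: numerator = -15 + j12, denominator = -15 + j8.
|T(j4)| = |-15 + j12| / |-15 + j8| = 19.209 / 17 ≈ 1.130.

|T(j4)| ≈ 1.130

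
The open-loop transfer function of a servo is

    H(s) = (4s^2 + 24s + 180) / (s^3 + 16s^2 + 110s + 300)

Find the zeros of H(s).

s = -3 ± 6j

Set the numerator to zero: 4s^2 + 24s + 180 = 0, i.e. 4·(s^2 + 6s + 45) = 0.
Factoring: (s^2 + 6s + 45) = 0.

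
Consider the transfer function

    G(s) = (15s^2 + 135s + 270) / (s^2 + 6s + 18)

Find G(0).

G(0) = 15

Set s = 0: G(0) = (270) / (18) = 15.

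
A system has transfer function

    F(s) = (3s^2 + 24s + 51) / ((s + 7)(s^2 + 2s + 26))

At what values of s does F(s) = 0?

Set the numerator to zero: 3s^2 + 24s + 51 = 0, i.e. 3·(s^2 + 8s + 17) = 0.
Factoring: (s^2 + 8s + 17) = 0.

s = -4 ± j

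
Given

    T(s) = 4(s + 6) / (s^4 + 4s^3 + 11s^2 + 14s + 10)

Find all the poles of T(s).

s = -1 + j, -1 - j, -1 + 2j, -1 - 2j

The poles are the roots of the denominator s^4 + 4s^3 + 11s^2 + 14s + 10 = 0.
No real roots exist; factor into two real quadratics: (s^2 + 2s + 2)(s^2 + 2s + 5) = 0.
Each quadratic gives a conjugate pair via the quadratic formula.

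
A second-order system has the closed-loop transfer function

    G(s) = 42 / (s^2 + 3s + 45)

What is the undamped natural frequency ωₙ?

ωₙ ≈ 6.708 rad/s

Compare the denominator to the standard form s^2 + 2ζωₙs + ωₙ².
ωₙ² = 45, so ωₙ = √45 ≈ 6.708 rad/s.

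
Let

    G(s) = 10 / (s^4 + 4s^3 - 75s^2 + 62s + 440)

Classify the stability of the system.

The denominator s^4 + 4s^3 - 75s^2 + 62s + 440 factors as (s - 5)(s - 4)(s + 2)(s + 11), giving poles at s = 5, 4, -2, -11.
Since the pole(s) at s = 5, 4 lie in the right half-plane, the system is unstable.

unstable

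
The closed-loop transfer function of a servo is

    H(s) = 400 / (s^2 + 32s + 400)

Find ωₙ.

ωₙ = 20 rad/s

Compare the denominator to the standard form s^2 + 2ζωₙs + ωₙ².
ωₙ² = 400, so ωₙ = 20 rad/s.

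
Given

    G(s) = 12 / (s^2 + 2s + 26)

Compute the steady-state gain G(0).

Set s = 0: G(0) = (12) / (26) = 6/13.

G(0) = 6/13 ≈ 0.4615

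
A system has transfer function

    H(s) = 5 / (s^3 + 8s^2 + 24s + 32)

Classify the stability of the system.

The denominator s^3 + 8s^2 + 24s + 32 factors as (s + 4)(s^2 + 4s + 8), giving poles at s = -4, -2 + 2j, -2 - 2j.
Since all poles lie strictly in the left half-plane, the system is stable.

stable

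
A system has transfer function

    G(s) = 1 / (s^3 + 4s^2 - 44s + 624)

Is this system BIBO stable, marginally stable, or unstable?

unstable

The denominator s^3 + 4s^2 - 44s + 624 factors as (s^2 - 8s + 52)(s + 12), giving poles at s = 4 ± 6j, -12.
Since the pole(s) at s = 4 + 6j, 4 - 6j lie in the right half-plane, the system is unstable.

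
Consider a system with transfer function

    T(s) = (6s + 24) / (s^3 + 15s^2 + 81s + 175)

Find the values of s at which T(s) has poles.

The poles are the roots of the denominator s^3 + 15s^2 + 81s + 175 = 0.
Trying s = -7: the polynomial evaluates to 0, so (s + 7) is a factor.
Dividing out leaves s^2 + 8s + 25 = 0.
The quadratic formula then gives s = -4 ± 3j.

s = -4 ± 3j, -7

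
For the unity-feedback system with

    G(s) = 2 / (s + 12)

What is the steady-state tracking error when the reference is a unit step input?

e_ss = 0.8571

G(s) has no poles at the origin.
This is a Type 0 system. Kp = lim_{s→0} G(s) = 2/12 = 1/6.
e_ss = 1/(1 + Kp) = 1/(1 + 1/6) = 6/7 ≈ 0.8571.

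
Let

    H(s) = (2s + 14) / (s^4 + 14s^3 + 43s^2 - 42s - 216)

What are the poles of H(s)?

The poles are the roots of the denominator s^4 + 14s^3 + 43s^2 - 42s - 216 = 0.
Trying s = -9: the polynomial evaluates to 0, so (s + 9) is a factor.
Dividing out leaves s^3 + 5s^2 - 2s - 24 = 0.
This factors further as (s + 3)(s + 4)(s - 2) = 0.

s = -9, -3, -4, 2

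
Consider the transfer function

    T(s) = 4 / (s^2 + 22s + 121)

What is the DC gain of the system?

T(0) = 4/121 ≈ 0.03306

Set s = 0: T(0) = (4) / (121) = 4/121.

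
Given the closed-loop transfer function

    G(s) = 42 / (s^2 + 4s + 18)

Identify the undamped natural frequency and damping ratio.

ωₙ ≈ 4.243 rad/s, ζ ≈ 0.4714

Compare the denominator to the standard form s^2 + 2ζωₙs + ωₙ².
ωₙ² = 18, so ωₙ = √18 ≈ 4.243 rad/s.
2ζωₙ = 4, so ζ = 4/(2·√18) ≈ 0.4714.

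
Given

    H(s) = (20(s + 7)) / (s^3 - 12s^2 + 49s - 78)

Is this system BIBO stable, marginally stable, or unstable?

unstable

The denominator s^3 - 12s^2 + 49s - 78 factors as (s^2 - 6s + 13)(s - 6), giving poles at s = 3 + 2j, 3 - 2j, 6.
Since the pole(s) at s = 3 + 2j, 3 - 2j, 6 lie in the right half-plane, the system is unstable.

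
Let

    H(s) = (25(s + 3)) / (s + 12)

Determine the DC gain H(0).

At s = 0 each factor (s + a) contributes a and each (s^2 + bs + c) contributes c.
H(0) = 25·(3) / ((12)) = 75/12 = 25/4.

H(0) = 25/4 ≈ 6.250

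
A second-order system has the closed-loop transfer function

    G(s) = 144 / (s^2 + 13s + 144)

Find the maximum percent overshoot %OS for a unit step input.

Comparing s^2 + 13s + 144 to s^2 + 2ζωₙs + ωₙ²: ωₙ = 12 rad/s and ζ = 13/(2·12) ≈ 0.5417.
%OS = 100·exp(−πζ/√(1−ζ²)) = 100·exp(−π·0.5417/√(1−0.5417²)) ≈ 13.2%.

%OS ≈ 13.2%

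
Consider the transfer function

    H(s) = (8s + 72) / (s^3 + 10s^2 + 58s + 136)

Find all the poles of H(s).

s = -4, -3 + 5j, -3 - 5j

The poles are the roots of the denominator s^3 + 10s^2 + 58s + 136 = 0.
Trying s = -4: the polynomial evaluates to 0, so (s + 4) is a factor.
Dividing out leaves s^2 + 6s + 34 = 0.
The quadratic formula then gives s = -3 ± 5j.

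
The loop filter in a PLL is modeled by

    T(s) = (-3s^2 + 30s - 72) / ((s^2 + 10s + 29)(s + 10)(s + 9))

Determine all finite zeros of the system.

Set the numerator to zero: -3s^2 + 30s - 72 = 0, i.e. -3·(s^2 - 10s + 24) = 0.
Factoring: (s - 4)(s - 6) = 0.

s = 4, 6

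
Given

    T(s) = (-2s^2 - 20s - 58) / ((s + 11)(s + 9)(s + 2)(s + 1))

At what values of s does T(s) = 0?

s = -5 ± 2j

Set the numerator to zero: -2s^2 - 20s - 58 = 0, i.e. -2·(s^2 + 10s + 29) = 0.
Factoring: (s^2 + 10s + 29) = 0.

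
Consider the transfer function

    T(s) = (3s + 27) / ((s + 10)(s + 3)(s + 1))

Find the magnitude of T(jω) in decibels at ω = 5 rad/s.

|T(j5)|_dB ≈ -20.6 dB

Substitute s = j5: numerator = 27 + j15, denominator = -320 + j90.
|T(j5)| = |27 + j15| / |-320 + j90| = 30.887 / 332.42 ≈ 0.09292.
In decibels: 20·log₁₀(0.09292) ≈ -20.6 dB.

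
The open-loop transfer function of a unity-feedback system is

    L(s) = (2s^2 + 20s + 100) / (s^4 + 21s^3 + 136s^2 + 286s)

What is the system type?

Factor s from the denominator: s^4 + 21s^3 + 136s^2 + 286s = s·(s^3 + 21s^2 + 136s + 286).
There is 1 pole at the origin, so the system is Type 1.

Type 1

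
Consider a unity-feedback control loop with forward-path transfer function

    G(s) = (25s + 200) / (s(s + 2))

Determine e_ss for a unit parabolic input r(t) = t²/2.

e_ss = ∞

G(s) has one pole at the origin.
This is a Type 1 system; Ka = lim_{s→0} s^2·G(s) = 0, so the steady-state error for a parabola input is infinite.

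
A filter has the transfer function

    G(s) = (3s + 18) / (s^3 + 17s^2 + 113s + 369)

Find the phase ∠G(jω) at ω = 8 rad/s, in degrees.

∠G(j8) ≈ -98.27°

At s = j8: numerator = 18 + j24, denominator = -719 + j392.
∠G = ∠num − ∠den = 53.130° − (151.40°) = -98.27°.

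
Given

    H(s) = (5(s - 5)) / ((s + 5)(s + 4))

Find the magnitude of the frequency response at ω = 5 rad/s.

|H(j5)| ≈ 0.7809

Substitute s = j5: numerator = -25 + j25, denominator = -5 + j45.
|H(j5)| = |-25 + j25| / |-5 + j45| = 35.355 / 45.277 ≈ 0.7809.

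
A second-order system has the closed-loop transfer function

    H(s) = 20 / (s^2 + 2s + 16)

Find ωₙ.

ωₙ = 4 rad/s

Compare the denominator to the standard form s^2 + 2ζωₙs + ωₙ².
ωₙ² = 16, so ωₙ = 4 rad/s.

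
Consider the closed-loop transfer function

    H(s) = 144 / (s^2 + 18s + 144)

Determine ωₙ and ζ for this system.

ωₙ = 12 rad/s, ζ = 0.75

Compare the denominator to the standard form s^2 + 2ζωₙs + ωₙ².
ωₙ² = 144, so ωₙ = 12 rad/s.
2ζωₙ = 18, so ζ = 18/(2·12) = 0.75.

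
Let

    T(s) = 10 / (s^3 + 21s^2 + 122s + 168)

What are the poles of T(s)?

The poles are the roots of the denominator s^3 + 21s^2 + 122s + 168 = 0.
Trying s = -12: the polynomial evaluates to 0, so (s + 12) is a factor.
Dividing out leaves s^2 + 9s + 14 = 0.
Factoring the quadratic: (s + 7)(s + 2) = 0.

s = -12, -7, -2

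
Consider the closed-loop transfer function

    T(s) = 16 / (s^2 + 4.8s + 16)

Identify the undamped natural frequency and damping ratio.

ωₙ = 4 rad/s, ζ = 0.6

Compare the denominator to the standard form s^2 + 2ζωₙs + ωₙ².
ωₙ² = 16, so ωₙ = 4 rad/s.
2ζωₙ = 4.8, so ζ = 4.8/(2·4) = 0.6.
With ζ = 0.6 the response is underdamped.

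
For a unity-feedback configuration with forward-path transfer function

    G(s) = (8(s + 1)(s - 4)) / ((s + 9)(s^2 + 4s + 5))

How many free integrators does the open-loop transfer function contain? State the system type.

Type 0

The denominator has no factor of s at the origin — no free integrator — so this is a Type 0 system.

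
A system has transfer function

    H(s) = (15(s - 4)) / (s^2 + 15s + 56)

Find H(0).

H(0) = -15/14 ≈ -1.071

Set s = 0: H(0) = (-60) / (56) = -15/14.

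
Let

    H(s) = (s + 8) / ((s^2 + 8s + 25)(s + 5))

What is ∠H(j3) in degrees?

∠H(j3) ≈ -66.72°

At s = j3: numerator = 8 + j3, denominator = 8 + j168.
∠H = ∠num − ∠den = 20.556° − (87.274°) = -66.72°.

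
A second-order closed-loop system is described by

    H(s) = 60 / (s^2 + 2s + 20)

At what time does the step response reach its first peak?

Comparing s^2 + 2s + 20 to s^2 + 2ζωₙs + ωₙ²: ωₙ = √20 ≈ 4.472 rad/s and ζ = 2/(2·√20) ≈ 0.2236.
ζωₙ = 2/2 = 1, so ω_d = ωₙ√(1−ζ²) = √(ωₙ² − (ζωₙ)²) = √(20 − 1²) = √19 ≈ 4.359 rad/s.
t_p = π/ω_d = π/4.359 ≈ 0.7207 s.

t_p ≈ 0.7207 s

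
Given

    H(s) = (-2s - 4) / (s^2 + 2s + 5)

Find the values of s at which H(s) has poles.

s = -1 ± 2j

The poles are the roots of the denominator s^2 + 2s + 5 = 0.
Using the quadratic formula: s = (-2 ± √(-16))/2 = -1 ± 2j.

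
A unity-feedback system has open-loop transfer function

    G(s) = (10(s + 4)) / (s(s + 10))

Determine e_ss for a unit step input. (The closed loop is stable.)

e_ss = 0

G(s) has one pole at the origin.
This is a Type 1 system; for a step input the steady-state error is zero.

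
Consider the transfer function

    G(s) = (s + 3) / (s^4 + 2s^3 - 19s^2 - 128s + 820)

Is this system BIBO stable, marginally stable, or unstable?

unstable

The denominator s^4 + 2s^3 - 19s^2 - 128s + 820 factors as (s^2 + 10s + 41)(s^2 - 8s + 20), giving poles at s = -5 ± 4j, 4 ± 2j.
Since the pole(s) at s = 4 ± 2j lie in the right half-plane, the system is unstable.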